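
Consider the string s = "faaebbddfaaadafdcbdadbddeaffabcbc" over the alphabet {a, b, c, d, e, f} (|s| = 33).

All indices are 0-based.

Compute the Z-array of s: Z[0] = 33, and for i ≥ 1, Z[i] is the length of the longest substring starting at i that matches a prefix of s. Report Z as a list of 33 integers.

Z[0]=33
i=1: i≥r, start 0; Z[1]=0
i=2: i≥r, start 0; Z[2]=0
i=3: i≥r, start 0; Z[3]=0
i=4: i≥r, start 0; Z[4]=0
i=5: i≥r, start 0; Z[5]=0
i=6: i≥r, start 0; Z[6]=0
i=7: i≥r, start 0; Z[7]=0
i=8: i≥r, start 0; Z[8]=3 scan→box=[8,11)
i=9: min(r-i=2, Z[1]=0)=0; Z[9]=0
i=10: min(r-i=1, Z[2]=0)=0; Z[10]=0
i=11: i≥r, start 0; Z[11]=0
i=12: i≥r, start 0; Z[12]=0
i=13: i≥r, start 0; Z[13]=0
i=14: i≥r, start 0; Z[14]=1 scan→box=[14,15)
i=15: i≥r, start 0; Z[15]=0
i=16: i≥r, start 0; Z[16]=0
i=17: i≥r, start 0; Z[17]=0
i=18: i≥r, start 0; Z[18]=0
i=19: i≥r, start 0; Z[19]=0
i=20: i≥r, start 0; Z[20]=0
i=21: i≥r, start 0; Z[21]=0
i=22: i≥r, start 0; Z[22]=0
i=23: i≥r, start 0; Z[23]=0
i=24: i≥r, start 0; Z[24]=0
i=25: i≥r, start 0; Z[25]=0
i=26: i≥r, start 0; Z[26]=1 scan→box=[26,27)
i=27: i≥r, start 0; Z[27]=2 scan→box=[27,29)
i=28: min(r-i=1, Z[1]=0)=0; Z[28]=0
i=29: i≥r, start 0; Z[29]=0
i=30: i≥r, start 0; Z[30]=0
i=31: i≥r, start 0; Z[31]=0
i=32: i≥r, start 0; Z[32]=0

[33, 0, 0, 0, 0, 0, 0, 0, 3, 0, 0, 0, 0, 0, 1, 0, 0, 0, 0, 0, 0, 0, 0, 0, 0, 0, 1, 2, 0, 0, 0, 0, 0]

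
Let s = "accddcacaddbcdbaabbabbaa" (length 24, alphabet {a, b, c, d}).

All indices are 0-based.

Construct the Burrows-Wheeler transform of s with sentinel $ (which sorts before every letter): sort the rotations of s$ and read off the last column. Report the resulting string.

rank  rotation                   last
    0  $accddcacaddbcdbaabbabbaa  a
    1  a$accddcacaddbcdbaabbabba  a
    2  aa$accddcacaddbcdbaabbabb  b
    3  aabbabbaa$accddcacaddbcdb  b
    4  abbaa$accddcacaddbcdbaabb  b
    5  abbabbaa$accddcacaddbcdba  a
    6  acaddbcdbaabbabbaa$accddc  c
    7  accddcacaddbcdbaabbabbaa$  $
    8  addbcdbaabbabbaa$accddcac  c
    9  baa$accddcacaddbcdbaabbab  b
   10  baabbabbaa$accddcacaddbcd  d
   11  babbaa$accddcacaddbcdbaab  b
   12  bbaa$accddcacaddbcdbaabba  a
   13  bbabbaa$accddcacaddbcdbaa  a
   14  bcdbaabbabbaa$accddcacadd  d
   15  cacaddbcdbaabbabbaa$accdd  d
   16  caddbcdbaabbabbaa$accddca  a
   17  ccddcacaddbcdbaabbabbaa$a  a
   18  cdbaabbabbaa$accddcacaddb  b
   19  cddcacaddbcdbaabbabbaa$ac  c
   20  dbaabbabbaa$accddcacaddbc  c
   21  dbcdbaabbabbaa$accddcacad  d
   22  dcacaddbcdbaabbabbaa$accd  d
   23  ddbcdbaabbabbaa$accddcaca  a
   24  ddcacaddbcdbaabbabbaa$acc  c

aabbbac$cbdbaaddaabccddac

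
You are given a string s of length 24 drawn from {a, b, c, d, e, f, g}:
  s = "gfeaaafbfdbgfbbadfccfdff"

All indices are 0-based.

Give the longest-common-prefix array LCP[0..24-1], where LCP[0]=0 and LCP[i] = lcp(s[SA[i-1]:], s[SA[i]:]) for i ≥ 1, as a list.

[0, 2, 1, 1, 0, 1, 1, 1, 0, 1, 0, 1, 2, 0, 0, 1, 2, 1, 1, 2, 1, 1, 0, 2]

rank→(start, suffix):
  0 → (3, 'aaafbfdbgfbbadfccfdff')
  1 → (4, 'aafbfdbgfbbadfccfdff')
  2 → (15, 'adfccfdff')
  3 → (5, 'afbfdbgfbbadfccfdff')
  4 → (14, 'badfccfdff')
  5 → (13, 'bbadfccfdff')
  6 → (7, 'bfdbgfbbadfccfdff')
  7 → (10, 'bgfbbadfccfdff')
  8 → (18, 'ccfdff')
  9 → (19, 'cfdff')
  10 → (9, 'dbgfbbadfccfdff')
  11 → (16, 'dfccfdff')
  12 → (21, 'dff')
  13 → (2, 'eaaafbfdbgfbbadfccfdff')
  14 → (23, 'f')
  15 → (12, 'fbbadfccfdff')
  16 → (6, 'fbfdbgfbbadfccfdff')
  17 → (17, 'fccfdff')
  18 → (8, 'fdbgfbbadfccfdff')
  19 → (20, 'fdff')
  20 → (1, 'feaaafbfdbgfbbadfccfdff')
  21 → (22, 'ff')
  22 → (11, 'gfbbadfccfdff')
  23 → (0, 'gfeaaafbfdbgfbbadfccfdff')

SA = [3, 4, 15, 5, 14, 13, 7, 10, 18, 19, 9, 16, 21, 2, 23, 12, 6, 17, 8, 20, 1, 22, 11, 0]
i: (SA[i-1],SA[i]) lcp shared
  1: (3,4) 2 'aa'
  2: (4,15) 1 'a'
  3: (15,5) 1 'a'
  4: (5,14) 0 ''
  5: (14,13) 1 'b'
  6: (13,7) 1 'b'
  7: (7,10) 1 'b'
  8: (10,18) 0 ''
  9: (18,19) 1 'c'
  10: (19,9) 0 ''
  11: (9,16) 1 'd'
  12: (16,21) 2 'df'
  13: (21,2) 0 ''
  14: (2,23) 0 ''
  15: (23,12) 1 'f'
  16: (12,6) 2 'fb'
  17: (6,17) 1 'f'
  18: (17,8) 1 'f'
  19: (8,20) 2 'fd'
  20: (20,1) 1 'f'
  21: (1,22) 1 'f'
  22: (22,11) 0 ''
  23: (11,0) 2 'gf'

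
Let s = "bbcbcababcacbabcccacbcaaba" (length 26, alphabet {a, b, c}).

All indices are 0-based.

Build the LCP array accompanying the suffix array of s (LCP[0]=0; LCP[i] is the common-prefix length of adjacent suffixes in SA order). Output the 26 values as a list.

rank→(start, suffix):
  0 → (25, 'a')
  1 → (22, 'aaba')
  2 → (23, 'aba')
  3 → (5, 'ababcacbabcccacbcaaba')
  4 → (7, 'abcacbabcccacbcaaba')
  5 → (13, 'abcccacbcaaba')
  6 → (10, 'acbabcccacbcaaba')
  7 → (18, 'acbcaaba')
  8 → (24, 'ba')
  9 → (6, 'babcacbabcccacbcaaba')
  10 → (12, 'babcccacbcaaba')
  11 → (0, 'bbcbcababcacbabcccacbcaaba')
  12 → (20, 'bcaaba')
  13 → (3, 'bcababcacbabcccacbcaaba')
  14 → (8, 'bcacbabcccacbcaaba')
  15 → (1, 'bcbcababcacbabcccacbcaaba')
  16 → (14, 'bcccacbcaaba')
  17 → (21, 'caaba')
  18 → (4, 'cababcacbabcccacbcaaba')
  19 → (9, 'cacbabcccacbcaaba')
  20 → (17, 'cacbcaaba')
  21 → (11, 'cbabcccacbcaaba')
  22 → (19, 'cbcaaba')
  23 → (2, 'cbcababcacbabcccacbcaaba')
  24 → (16, 'ccacbcaaba')
  25 → (15, 'cccacbcaaba')

SA = [25, 22, 23, 5, 7, 13, 10, 18, 24, 6, 12, 0, 20, 3, 8, 1, 14, 21, 4, 9, 17, 11, 19, 2, 16, 15]
i: (SA[i-1],SA[i]) lcp shared
  1: (25,22) 1 'a'
  2: (22,23) 1 'a'
  3: (23,5) 3 'aba'
  4: (5,7) 2 'ab'
  5: (7,13) 3 'abc'
  6: (13,10) 1 'a'
  7: (10,18) 3 'acb'
  8: (18,24) 0 ''
  9: (24,6) 2 'ba'
  10: (6,12) 4 'babc'
  11: (12,0) 1 'b'
  12: (0,20) 1 'b'
  13: (20,3) 3 'bca'
  14: (3,8) 3 'bca'
  15: (8,1) 2 'bc'
  16: (1,14) 2 'bc'
  17: (14,21) 0 ''
  18: (21,4) 2 'ca'
  19: (4,9) 2 'ca'
  20: (9,17) 4 'cacb'
  21: (17,11) 1 'c'
  22: (11,19) 2 'cb'
  23: (19,2) 4 'cbca'
  24: (2,16) 1 'c'
  25: (16,15) 2 'cc'

[0, 1, 1, 3, 2, 3, 1, 3, 0, 2, 4, 1, 1, 3, 3, 2, 2, 0, 2, 2, 4, 1, 2, 4, 1, 2]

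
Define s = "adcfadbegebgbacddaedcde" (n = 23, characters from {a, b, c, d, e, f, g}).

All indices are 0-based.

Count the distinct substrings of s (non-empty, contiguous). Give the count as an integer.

257

rank→(start, suffix):
  0 → (13, 'acddaedcde')
  1 → (4, 'adbegebgbacddaedcde')
  2 → (0, 'adcfadbegebgbacddaedcde')
  3 → (17, 'aedcde')
  4 → (12, 'bacddaedcde')
  5 → (6, 'begebgbacddaedcde')
  6 → (10, 'bgbacddaedcde')
  7 → (14, 'cddaedcde')
  8 → (20, 'cde')
  9 → (2, 'cfadbegebgbacddaedcde')
  10 → (16, 'daedcde')
  11 → (5, 'dbegebgbacddaedcde')
  12 → (19, 'dcde')
  13 → (1, 'dcfadbegebgbacddaedcde')
  14 → (15, 'ddaedcde')
  15 → (21, 'de')
  16 → (22, 'e')
  17 → (9, 'ebgbacddaedcde')
  18 → (18, 'edcde')
  19 → (7, 'egebgbacddaedcde')
  20 → (3, 'fadbegebgbacddaedcde')
  21 → (11, 'gbacddaedcde')
  22 → (8, 'gebgbacddaedcde')

SA = [13, 4, 0, 17, 12, 6, 10, 14, 20, 2, 16, 5, 19, 1, 15, 21, 22, 9, 18, 7, 3, 11, 8]
i: (SA[i-1],SA[i]) lcp shared
  1: (13,4) 1 'a'
  2: (4,0) 2 'ad'
  3: (0,17) 1 'a'
  4: (17,12) 0 ''
  5: (12,6) 1 'b'
  6: (6,10) 1 'b'
  7: (10,14) 0 ''
  8: (14,20) 2 'cd'
  9: (20,2) 1 'c'
  10: (2,16) 0 ''
  11: (16,5) 1 'd'
  12: (5,19) 1 'd'
  13: (19,1) 2 'dc'
  14: (1,15) 1 'd'
  15: (15,21) 1 'd'
  16: (21,22) 0 ''
  17: (22,9) 1 'e'
  18: (9,18) 1 'e'
  19: (18,7) 1 'e'
  20: (7,3) 0 ''
  21: (3,11) 0 ''
  22: (11,8) 1 'g'

n(n+1)/2 = 23·24/2 = 276
Σ LCP = 0 + 1 + 2 + 1 + 0 + 1 + 1 + 0 + 2 + 1 + 0 + 1 + 1 + 2 + 1 + 1 + 0 + 1 + 1 + 1 + 0 + 0 + 1 = 19
distinct = 276 − 19 = 257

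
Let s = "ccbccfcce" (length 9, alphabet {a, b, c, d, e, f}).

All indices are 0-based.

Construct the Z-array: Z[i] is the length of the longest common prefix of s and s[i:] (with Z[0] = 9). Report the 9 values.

[9, 1, 0, 2, 1, 0, 2, 1, 0]

Z[0]=9
i=1: outside box; Z[1]=1 extend→box=[1,2)
i=2: outside box; Z[2]=0
i=3: outside box; Z[3]=2 extend→box=[3,5)
i=4: min(r-i=1, Z[1]=1)=1; Z[4]=1
i=5: outside box; Z[5]=0
i=6: outside box; Z[6]=2 extend→box=[6,8)
i=7: min(r-i=1, Z[1]=1)=1; Z[7]=1
i=8: outside box; Z[8]=0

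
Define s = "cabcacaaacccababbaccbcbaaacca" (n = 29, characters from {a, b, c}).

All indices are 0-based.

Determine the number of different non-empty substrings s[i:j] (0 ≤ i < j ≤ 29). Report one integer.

rank→(start, suffix):
  0 → (28, 'a')
  1 → (23, 'aaacca')
  2 → (6, 'aaacccababbaccbcbaaacca')
  3 → (24, 'aacca')
  4 → (7, 'aacccababbaccbcbaaacca')
  5 → (12, 'ababbaccbcbaaacca')
  6 → (14, 'abbaccbcbaaacca')
  7 → (1, 'abcacaaacccababbaccbcbaaacca')
  8 → (4, 'acaaacccababbaccbcbaaacca')
  9 → (25, 'acca')
  10 → (17, 'accbcbaaacca')
  11 → (8, 'acccababbaccbcbaaacca')
  12 → (22, 'baaacca')
  13 → (13, 'babbaccbcbaaacca')
  14 → (16, 'baccbcbaaacca')
  15 → (15, 'bbaccbcbaaacca')
  16 → (2, 'bcacaaacccababbaccbcbaaacca')
  17 → (20, 'bcbaaacca')
  18 → (27, 'ca')
  19 → (5, 'caaacccababbaccbcbaaacca')
  20 → (11, 'cababbaccbcbaaacca')
  21 → (0, 'cabcacaaacccababbaccbcbaaacca')
  22 → (3, 'cacaaacccababbaccbcbaaacca')
  23 → (21, 'cbaaacca')
  24 → (19, 'cbcbaaacca')
  25 → (26, 'cca')
  26 → (10, 'ccababbaccbcbaaacca')
  27 → (18, 'ccbcbaaacca')
  28 → (9, 'cccababbaccbcbaaacca')

SA = [28, 23, 6, 24, 7, 12, 14, 1, 4, 25, 17, 8, 22, 13, 16, 15, 2, 20, 27, 5, 11, 0, 3, 21, 19, 26, 10, 18, 9]
rank  pair      lcp
   1  s[28:],s[23:]  1  'a'
   2  s[23:],s[6:]  5  'aaacc'
   3  s[6:],s[24:]  2  'aa'
   4  s[24:],s[7:]  4  'aacc'
   5  s[7:],s[12:]  1  'a'
   6  s[12:],s[14:]  2  'ab'
   7  s[14:],s[1:]  2  'ab'
   8  s[1:],s[4:]  1  'a'
   9  s[4:],s[25:]  2  'ac'
  10  s[25:],s[17:]  3  'acc'
  11  s[17:],s[8:]  3  'acc'
  12  s[8:],s[22:]  0  ''
  13  s[22:],s[13:]  2  'ba'
  14  s[13:],s[16:]  2  'ba'
  15  s[16:],s[15:]  1  'b'
  16  s[15:],s[2:]  1  'b'
  17  s[2:],s[20:]  2  'bc'
  18  s[20:],s[27:]  0  ''
  19  s[27:],s[5:]  2  'ca'
  20  s[5:],s[11:]  2  'ca'
  21  s[11:],s[0:]  3  'cab'
  22  s[0:],s[3:]  2  'ca'
  23  s[3:],s[21:]  1  'c'
  24  s[21:],s[19:]  2  'cb'
  25  s[19:],s[26:]  1  'c'
  26  s[26:],s[10:]  3  'cca'
  27  s[10:],s[18:]  2  'cc'
  28  s[18:],s[9:]  2  'cc'

n(n+1)/2 = 29·30/2 = 435
Σ LCP = 0 + 1 + 5 + 2 + 4 + 1 + 2 + 2 + 1 + 2 + 3 + 3 + 0 + 2 + 2 + 1 + 1 + 2 + 0 + 2 + 2 + 3 + 2 + 1 + 2 + 1 + 3 + 2 + 2 = 54
distinct = 435 − 54 = 381

381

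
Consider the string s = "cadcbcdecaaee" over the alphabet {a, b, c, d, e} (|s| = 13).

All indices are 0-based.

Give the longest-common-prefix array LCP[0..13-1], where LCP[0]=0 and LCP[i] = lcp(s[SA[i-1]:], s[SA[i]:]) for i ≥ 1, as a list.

[0, 1, 1, 0, 0, 2, 1, 1, 0, 1, 0, 1, 1]

rank→(start, suffix):
  0 → (9, 'aaee')
  1 → (1, 'adcbcdecaaee')
  2 → (10, 'aee')
  3 → (4, 'bcdecaaee')
  4 → (8, 'caaee')
  5 → (0, 'cadcbcdecaaee')
  6 → (3, 'cbcdecaaee')
  7 → (5, 'cdecaaee')
  8 → (2, 'dcbcdecaaee')
  9 → (6, 'decaaee')
  10 → (12, 'e')
  11 → (7, 'ecaaee')
  12 → (11, 'ee')

SA = [9, 1, 10, 4, 8, 0, 3, 5, 2, 6, 12, 7, 11]
i: (SA[i-1],SA[i]) lcp shared
  1: (9,1) 1 'a'
  2: (1,10) 1 'a'
  3: (10,4) 0 ''
  4: (4,8) 0 ''
  5: (8,0) 2 'ca'
  6: (0,3) 1 'c'
  7: (3,5) 1 'c'
  8: (5,2) 0 ''
  9: (2,6) 1 'd'
  10: (6,12) 0 ''
  11: (12,7) 1 'e'
  12: (7,11) 1 'e'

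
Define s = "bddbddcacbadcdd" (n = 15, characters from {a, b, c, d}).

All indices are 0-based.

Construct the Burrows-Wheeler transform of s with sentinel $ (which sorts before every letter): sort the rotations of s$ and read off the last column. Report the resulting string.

rank  rotation          last
    0  $bddbddcacbadcdd  d
    1  acbadcdd$bddbddc  c
    2  adcdd$bddbddcacb  b
    3  badcdd$bddbddcac  c
    4  bddbddcacbadcdd$  $
    5  bddcacbadcdd$bdd  d
    6  cacbadcdd$bddbdd  d
    7  cbadcdd$bddbddca  a
    8  cdd$bddbddcacbad  d
    9  d$bddbddcacbadcd  d
   10  dbddcacbadcdd$bd  d
   11  dcacbadcdd$bddbd  d
   12  dcdd$bddbddcacba  a
   13  dd$bddbddcacbadc  c
   14  ddbddcacbadcdd$b  b
   15  ddcacbadcdd$bddb  b

dcbc$ddaddddacbb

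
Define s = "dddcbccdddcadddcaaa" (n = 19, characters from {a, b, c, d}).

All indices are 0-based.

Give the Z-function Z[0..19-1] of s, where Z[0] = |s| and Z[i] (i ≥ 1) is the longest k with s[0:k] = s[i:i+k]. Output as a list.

[19, 2, 1, 0, 0, 0, 0, 4, 2, 1, 0, 0, 4, 2, 1, 0, 0, 0, 0]

Z[0]=19
i=1: outside box; Z[1]=2 grow→box=[1,3)
i=2: min(r-i=1, Z[1]=2)=1; Z[2]=1
i=3: outside box; Z[3]=0
i=4: outside box; Z[4]=0
i=5: outside box; Z[5]=0
i=6: outside box; Z[6]=0
i=7: outside box; Z[7]=4 grow→box=[7,11)
i=8: min(r-i=3, Z[1]=2)=2; Z[8]=2
i=9: min(r-i=2, Z[2]=1)=1; Z[9]=1
i=10: min(r-i=1, Z[3]=0)=0; Z[10]=0
i=11: outside box; Z[11]=0
i=12: outside box; Z[12]=4 grow→box=[12,16)
i=13: min(r-i=3, Z[1]=2)=2; Z[13]=2
i=14: min(r-i=2, Z[2]=1)=1; Z[14]=1
i=15: min(r-i=1, Z[3]=0)=0; Z[15]=0
i=16: outside box; Z[16]=0
i=17: outside box; Z[17]=0
i=18: outside box; Z[18]=0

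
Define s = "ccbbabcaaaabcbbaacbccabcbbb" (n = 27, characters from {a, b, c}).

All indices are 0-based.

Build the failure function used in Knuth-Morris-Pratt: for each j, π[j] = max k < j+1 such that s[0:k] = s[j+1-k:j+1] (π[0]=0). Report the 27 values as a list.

π[0] = 0
j=1 s[j]='c': π[1]=1 (border 'c')
j=2 s[j]='b': k: 1→0; π[2]=0 (border '')
j=3 s[j]='b': π[3]=0 (border '')
j=4 s[j]='a': π[4]=0 (border '')
j=5 s[j]='b': π[5]=0 (border '')
j=6 s[j]='c': π[6]=1 (border 'c')
j=7 s[j]='a': k: 1→0; π[7]=0 (border '')
j=8 s[j]='a': π[8]=0 (border '')
j=9 s[j]='a': π[9]=0 (border '')
j=10 s[j]='a': π[10]=0 (border '')
j=11 s[j]='b': π[11]=0 (border '')
j=12 s[j]='c': π[12]=1 (border 'c')
j=13 s[j]='b': k: 1→0; π[13]=0 (border '')
j=14 s[j]='b': π[14]=0 (border '')
j=15 s[j]='a': π[15]=0 (border '')
j=16 s[j]='a': π[16]=0 (border '')
j=17 s[j]='c': π[17]=1 (border 'c')
j=18 s[j]='b': k: 1→0; π[18]=0 (border '')
j=19 s[j]='c': π[19]=1 (border 'c')
j=20 s[j]='c': π[20]=2 (border 'cc')
j=21 s[j]='a': k: 2→1→0; π[21]=0 (border '')
j=22 s[j]='b': π[22]=0 (border '')
j=23 s[j]='c': π[23]=1 (border 'c')
j=24 s[j]='b': k: 1→0; π[24]=0 (border '')
j=25 s[j]='b': π[25]=0 (border '')
j=26 s[j]='b': π[26]=0 (border '')

[0, 1, 0, 0, 0, 0, 1, 0, 0, 0, 0, 0, 1, 0, 0, 0, 0, 1, 0, 1, 2, 0, 0, 1, 0, 0, 0]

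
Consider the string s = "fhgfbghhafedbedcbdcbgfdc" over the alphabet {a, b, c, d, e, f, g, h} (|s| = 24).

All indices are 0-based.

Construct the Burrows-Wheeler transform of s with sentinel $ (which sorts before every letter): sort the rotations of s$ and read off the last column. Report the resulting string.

rank  rotation                   last
    0  $fhgfbghhafedbedcbdcbgfdc  c
    1  afedbedcbdcbgfdc$fhgfbghh  h
    2  bdcbgfdc$fhgfbghhafedbedc  c
    3  bedcbdcbgfdc$fhgfbghhafed  d
    4  bgfdc$fhgfbghhafedbedcbdc  c
    5  bghhafedbedcbdcbgfdc$fhgf  f
    6  c$fhgfbghhafedbedcbdcbgfd  d
    7  cbdcbgfdc$fhgfbghhafedbed  d
    8  cbgfdc$fhgfbghhafedbedcbd  d
    9  dbedcbdcbgfdc$fhgfbghhafe  e
   10  dc$fhgfbghhafedbedcbdcbgf  f
   11  dcbdcbgfdc$fhgfbghhafedbe  e
   12  dcbgfdc$fhgfbghhafedbedcb  b
   13  edbedcbdcbgfdc$fhgfbghhaf  f
   14  edcbdcbgfdc$fhgfbghhafedb  b
   15  fbghhafedbedcbdcbgfdc$fhg  g
   16  fdc$fhgfbghhafedbedcbdcbg  g
   17  fedbedcbdcbgfdc$fhgfbghha  a
   18  fhgfbghhafedbedcbdcbgfdc$  $
   19  gfbghhafedbedcbdcbgfdc$fh  h
   20  gfdc$fhgfbghhafedbedcbdcb  b
   21  ghhafedbedcbdcbgfdc$fhgfb  b
   22  hafedbedcbdcbgfdc$fhgfbgh  h
   23  hgfbghhafedbedcbdcbgfdc$f  f
   24  hhafedbedcbdcbgfdc$fhgfbg  g

chcdcfdddefebfbgga$hbbhfg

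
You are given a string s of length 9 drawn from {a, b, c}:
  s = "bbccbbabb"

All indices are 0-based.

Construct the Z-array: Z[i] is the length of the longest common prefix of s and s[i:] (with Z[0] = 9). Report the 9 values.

Z[0]=9
i=1: outside box; Z[1]=1 extend→box=[1,2)
i=2: outside box; Z[2]=0
i=3: outside box; Z[3]=0
i=4: outside box; Z[4]=2 extend→box=[4,6)
i=5: min(r-i=1, Z[1]=1)=1; Z[5]=1
i=6: outside box; Z[6]=0
i=7: outside box; Z[7]=2 extend→box=[7,9)
i=8: min(r-i=1, Z[1]=1)=1; Z[8]=1

[9, 1, 0, 0, 2, 1, 0, 2, 1]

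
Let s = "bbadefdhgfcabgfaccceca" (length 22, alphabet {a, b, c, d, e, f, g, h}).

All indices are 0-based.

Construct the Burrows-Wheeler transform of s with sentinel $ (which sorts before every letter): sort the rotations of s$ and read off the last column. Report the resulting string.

rank  rotation                 last
    0  $bbadefdhgfcabgfaccceca  a
    1  a$bbadefdhgfcabgfacccec  c
    2  abgfaccceca$bbadefdhgfc  c
    3  accceca$bbadefdhgfcabgf  f
    4  adefdhgfcabgfaccceca$bb  b
    5  badefdhgfcabgfaccceca$b  b
    6  bbadefdhgfcabgfaccceca$  $
    7  bgfaccceca$bbadefdhgfca  a
    8  ca$bbadefdhgfcabgfaccce  e
    9  cabgfaccceca$bbadefdhgf  f
   10  ccceca$bbadefdhgfcabgfa  a
   11  cceca$bbadefdhgfcabgfac  c
   12  ceca$bbadefdhgfcabgfacc  c
   13  defdhgfcabgfaccceca$bba  a
   14  dhgfcabgfaccceca$bbadef  f
   15  eca$bbadefdhgfcabgfaccc  c
   16  efdhgfcabgfaccceca$bbad  d
   17  faccceca$bbadefdhgfcabg  g
   18  fcabgfaccceca$bbadefdhg  g
   19  fdhgfcabgfaccceca$bbade  e
   20  gfaccceca$bbadefdhgfcab  b
   21  gfcabgfaccceca$bbadefdh  h
   22  hgfcabgfaccceca$bbadefd  d

accfbb$aefaccafcdggebhd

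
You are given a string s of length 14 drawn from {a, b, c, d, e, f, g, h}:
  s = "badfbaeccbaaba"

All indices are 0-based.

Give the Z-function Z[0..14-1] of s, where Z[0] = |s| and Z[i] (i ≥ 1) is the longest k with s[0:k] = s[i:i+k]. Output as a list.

[14, 0, 0, 0, 2, 0, 0, 0, 0, 2, 0, 0, 2, 0]

Z[0]=14
i=1: outside box; Z[1]=0
i=2: outside box; Z[2]=0
i=3: outside box; Z[3]=0
i=4: outside box; Z[4]=2 grow→box=[4,6)
i=5: min(r-i=1, Z[1]=0)=0; Z[5]=0
i=6: outside box; Z[6]=0
i=7: outside box; Z[7]=0
i=8: outside box; Z[8]=0
i=9: outside box; Z[9]=2 grow→box=[9,11)
i=10: min(r-i=1, Z[1]=0)=0; Z[10]=0
i=11: outside box; Z[11]=0
i=12: outside box; Z[12]=2 grow→box=[12,14)
i=13: min(r-i=1, Z[1]=0)=0; Z[13]=0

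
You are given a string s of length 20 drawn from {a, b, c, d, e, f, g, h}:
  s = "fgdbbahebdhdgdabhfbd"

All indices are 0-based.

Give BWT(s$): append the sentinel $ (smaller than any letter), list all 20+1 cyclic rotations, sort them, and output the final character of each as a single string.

rank  rotation               last
    0  $fgdbbahebdhdgdabhfbd  d
    1  abhfbd$fgdbbahebdhdgd  d
    2  ahebdhdgdabhfbd$fgdbb  b
    3  bahebdhdgdabhfbd$fgdb  b
    4  bbahebdhdgdabhfbd$fgd  d
    5  bd$fgdbbahebdhdgdabhf  f
    6  bdhdgdabhfbd$fgdbbahe  e
    7  bhfbd$fgdbbahebdhdgda  a
    8  d$fgdbbahebdhdgdabhfb  b
    9  dabhfbd$fgdbbahebdhdg  g
   10  dbbahebdhdgdabhfbd$fg  g
   11  dgdabhfbd$fgdbbahebdh  h
   12  dhdgdabhfbd$fgdbbaheb  b
   13  ebdhdgdabhfbd$fgdbbah  h
   14  fbd$fgdbbahebdhdgdabh  h
   15  fgdbbahebdhdgdabhfbd$  $
   16  gdabhfbd$fgdbbahebdhd  d
   17  gdbbahebdhdgdabhfbd$f  f
   18  hdgdabhfbd$fgdbbahebd  d
   19  hebdhdgdabhfbd$fgdbba  a
   20  hfbd$fgdbbahebdhdgdab  b

ddbbdfeabgghbhh$dfdab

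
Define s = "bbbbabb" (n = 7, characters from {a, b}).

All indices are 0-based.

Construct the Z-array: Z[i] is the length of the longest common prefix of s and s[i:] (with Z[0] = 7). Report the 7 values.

[7, 3, 2, 1, 0, 2, 1]

Z[0]=7
i=1: outside box; Z[1]=3 scan→box=[1,4)
i=2: min(r-i=2, Z[1]=3)=2; Z[2]=2
i=3: min(r-i=1, Z[2]=2)=1; Z[3]=1
i=4: outside box; Z[4]=0
i=5: outside box; Z[5]=2 scan→box=[5,7)
i=6: min(r-i=1, Z[1]=3)=1; Z[6]=1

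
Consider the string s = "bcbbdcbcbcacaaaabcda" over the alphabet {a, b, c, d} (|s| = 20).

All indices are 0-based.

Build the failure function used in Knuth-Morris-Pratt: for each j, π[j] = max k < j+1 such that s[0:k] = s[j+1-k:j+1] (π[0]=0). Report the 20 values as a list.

[0, 0, 1, 1, 0, 0, 1, 2, 3, 2, 0, 0, 0, 0, 0, 0, 1, 2, 0, 0]

π[0] = 0
j=1 s[j]='c': π[1]=0 (border '')
j=2 s[j]='b': π[2]=1 (border 'b')
j=3 s[j]='b': k: 1→0; π[3]=1 (border 'b')
j=4 s[j]='d': k: 1→0; π[4]=0 (border '')
j=5 s[j]='c': π[5]=0 (border '')
j=6 s[j]='b': π[6]=1 (border 'b')
j=7 s[j]='c': π[7]=2 (border 'bc')
j=8 s[j]='b': π[8]=3 (border 'bcb')
j=9 s[j]='c': k: 3→1; π[9]=2 (border 'bc')
j=10 s[j]='a': k: 2→0; π[10]=0 (border '')
j=11 s[j]='c': π[11]=0 (border '')
j=12 s[j]='a': π[12]=0 (border '')
j=13 s[j]='a': π[13]=0 (border '')
j=14 s[j]='a': π[14]=0 (border '')
j=15 s[j]='a': π[15]=0 (border '')
j=16 s[j]='b': π[16]=1 (border 'b')
j=17 s[j]='c': π[17]=2 (border 'bc')
j=18 s[j]='d': k: 2→0; π[18]=0 (border '')
j=19 s[j]='a': π[19]=0 (border '')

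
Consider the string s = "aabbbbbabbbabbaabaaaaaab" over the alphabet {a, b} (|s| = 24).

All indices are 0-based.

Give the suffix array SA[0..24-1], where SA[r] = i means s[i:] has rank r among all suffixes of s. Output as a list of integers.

[17, 18, 19, 20, 21, 14, 0, 22, 15, 11, 7, 1, 23, 16, 13, 10, 6, 12, 9, 5, 8, 4, 3, 2]

sorted suffixes:
  #0 SA[0]=17  'aaaaaab'
  #1 SA[1]=18  'aaaaab'
  #2 SA[2]=19  'aaaab'
  #3 SA[3]=20  'aaab'
  #4 SA[4]=21  'aab'
  #5 SA[5]=14  'aabaaaaaab'
  #6 SA[6]=0  'aabbbbbabbbabbaabaaaaaab'
  #7 SA[7]=22  'ab'
  #8 SA[8]=15  'abaaaaaab'
  #9 SA[9]=11  'abbaabaaaaaab'
  #10 SA[10]=7  'abbbabbaabaaaaaab'
  #11 SA[11]=1  'abbbbbabbbabbaabaaaaaab'
  #12 SA[12]=23  'b'
  #13 SA[13]=16  'baaaaaab'
  #14 SA[14]=13  'baabaaaaaab'
  #15 SA[15]=10  'babbaabaaaaaab'
  #16 SA[16]=6  'babbbabbaabaaaaaab'
  #17 SA[17]=12  'bbaabaaaaaab'
  #18 SA[18]=9  'bbabbaabaaaaaab'
  #19 SA[19]=5  'bbabbbabbaabaaaaaab'
  #20 SA[20]=8  'bbbabbaabaaaaaab'
  #21 SA[21]=4  'bbbabbbabbaabaaaaaab'
  #22 SA[22]=3  'bbbbabbbabbaabaaaaaab'
  #23 SA[23]=2  'bbbbbabbbabbaabaaaaaab'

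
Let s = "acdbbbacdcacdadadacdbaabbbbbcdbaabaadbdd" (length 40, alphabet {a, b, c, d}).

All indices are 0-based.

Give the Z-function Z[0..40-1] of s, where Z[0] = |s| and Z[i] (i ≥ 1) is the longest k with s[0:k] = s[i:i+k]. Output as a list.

[40, 0, 0, 0, 0, 0, 3, 0, 0, 0, 3, 0, 0, 1, 0, 1, 0, 4, 0, 0, 0, 1, 1, 0, 0, 0, 0, 0, 0, 0, 0, 1, 1, 0, 1, 1, 0, 0, 0, 0]

Z[0]=40
i=1: i≥r, start 0; Z[1]=0
i=2: i≥r, start 0; Z[2]=0
i=3: i≥r, start 0; Z[3]=0
i=4: i≥r, start 0; Z[4]=0
i=5: i≥r, start 0; Z[5]=0
i=6: i≥r, start 0; Z[6]=3 scan→box=[6,9)
i=7: min(r-i=2, Z[1]=0)=0; Z[7]=0
i=8: min(r-i=1, Z[2]=0)=0; Z[8]=0
i=9: i≥r, start 0; Z[9]=0
i=10: i≥r, start 0; Z[10]=3 scan→box=[10,13)
i=11: min(r-i=2, Z[1]=0)=0; Z[11]=0
i=12: min(r-i=1, Z[2]=0)=0; Z[12]=0
i=13: i≥r, start 0; Z[13]=1 scan→box=[13,14)
i=14: i≥r, start 0; Z[14]=0
i=15: i≥r, start 0; Z[15]=1 scan→box=[15,16)
i=16: i≥r, start 0; Z[16]=0
i=17: i≥r, start 0; Z[17]=4 scan→box=[17,21)
i=18: min(r-i=3, Z[1]=0)=0; Z[18]=0
i=19: min(r-i=2, Z[2]=0)=0; Z[19]=0
i=20: min(r-i=1, Z[3]=0)=0; Z[20]=0
i=21: i≥r, start 0; Z[21]=1 scan→box=[21,22)
i=22: i≥r, start 0; Z[22]=1 scan→box=[22,23)
i=23: i≥r, start 0; Z[23]=0
i=24: i≥r, start 0; Z[24]=0
i=25: i≥r, start 0; Z[25]=0
i=26: i≥r, start 0; Z[26]=0
i=27: i≥r, start 0; Z[27]=0
i=28: i≥r, start 0; Z[28]=0
i=29: i≥r, start 0; Z[29]=0
i=30: i≥r, start 0; Z[30]=0
i=31: i≥r, start 0; Z[31]=1 scan→box=[31,32)
i=32: i≥r, start 0; Z[32]=1 scan→box=[32,33)
i=33: i≥r, start 0; Z[33]=0
i=34: i≥r, start 0; Z[34]=1 scan→box=[34,35)
i=35: i≥r, start 0; Z[35]=1 scan→box=[35,36)
i=36: i≥r, start 0; Z[36]=0
i=37: i≥r, start 0; Z[37]=0
i=38: i≥r, start 0; Z[38]=0
i=39: i≥r, start 0; Z[39]=0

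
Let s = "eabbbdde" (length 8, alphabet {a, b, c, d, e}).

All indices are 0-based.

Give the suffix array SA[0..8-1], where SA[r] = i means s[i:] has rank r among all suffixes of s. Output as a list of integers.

sorted suffixes:
  #0 SA[0]=1  'abbbdde'
  #1 SA[1]=2  'bbbdde'
  #2 SA[2]=3  'bbdde'
  #3 SA[3]=4  'bdde'
  #4 SA[4]=5  'dde'
  #5 SA[5]=6  'de'
  #6 SA[6]=7  'e'
  #7 SA[7]=0  'eabbbdde'

[1, 2, 3, 4, 5, 6, 7, 0]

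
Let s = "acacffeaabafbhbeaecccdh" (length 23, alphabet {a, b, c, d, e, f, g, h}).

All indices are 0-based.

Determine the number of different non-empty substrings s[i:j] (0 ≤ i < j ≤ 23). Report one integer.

257

sorted suffixes:
  #0 SA[0]=7  'aabafbhbeaecccdh'
  #1 SA[1]=8  'abafbhbeaecccdh'
  #2 SA[2]=0  'acacffeaabafbhbeaecccdh'
  #3 SA[3]=2  'acffeaabafbhbeaecccdh'
  #4 SA[4]=16  'aecccdh'
  #5 SA[5]=10  'afbhbeaecccdh'
  #6 SA[6]=9  'bafbhbeaecccdh'
  #7 SA[7]=14  'beaecccdh'
  #8 SA[8]=12  'bhbeaecccdh'
  #9 SA[9]=1  'cacffeaabafbhbeaecccdh'
  #10 SA[10]=18  'cccdh'
  #11 SA[11]=19  'ccdh'
  #12 SA[12]=20  'cdh'
  #13 SA[13]=3  'cffeaabafbhbeaecccdh'
  #14 SA[14]=21  'dh'
  #15 SA[15]=6  'eaabafbhbeaecccdh'
  #16 SA[16]=15  'eaecccdh'
  #17 SA[17]=17  'ecccdh'
  #18 SA[18]=11  'fbhbeaecccdh'
  #19 SA[19]=5  'feaabafbhbeaecccdh'
  #20 SA[20]=4  'ffeaabafbhbeaecccdh'
  #21 SA[21]=22  'h'
  #22 SA[22]=13  'hbeaecccdh'

SA = [7, 8, 0, 2, 16, 10, 9, 14, 12, 1, 18, 19, 20, 3, 21, 6, 15, 17, 11, 5, 4, 22, 13]
[i] adj suffixes → lcp
  [1] 7/8 → 1 ('a')
  [2] 8/0 → 1 ('a')
  [3] 0/2 → 2 ('ac')
  [4] 2/16 → 1 ('a')
  [5] 16/10 → 1 ('a')
  [6] 10/9 → 0 ('')
  [7] 9/14 → 1 ('b')
  [8] 14/12 → 1 ('b')
  [9] 12/1 → 0 ('')
  [10] 1/18 → 1 ('c')
  [11] 18/19 → 2 ('cc')
  [12] 19/20 → 1 ('c')
  [13] 20/3 → 1 ('c')
  [14] 3/21 → 0 ('')
  [15] 21/6 → 0 ('')
  [16] 6/15 → 2 ('ea')
  [17] 15/17 → 1 ('e')
  [18] 17/11 → 0 ('')
  [19] 11/5 → 1 ('f')
  [20] 5/4 → 1 ('f')
  [21] 4/22 → 0 ('')
  [22] 22/13 → 1 ('h')

n(n+1)/2 = 23·24/2 = 276
Σ LCP = 0 + 1 + 1 + 2 + 1 + 1 + 0 + 1 + 1 + 0 + 1 + 2 + 1 + 1 + 0 + 0 + 2 + 1 + 0 + 1 + 1 + 0 + 1 = 19
distinct = 276 − 19 = 257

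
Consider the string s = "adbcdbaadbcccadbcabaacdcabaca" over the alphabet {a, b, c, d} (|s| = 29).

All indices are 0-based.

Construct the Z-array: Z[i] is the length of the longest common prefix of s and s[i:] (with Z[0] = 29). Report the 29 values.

Z[0]=29
i=1: outside box; Z[1]=0
i=2: outside box; Z[2]=0
i=3: outside box; Z[3]=0
i=4: outside box; Z[4]=0
i=5: outside box; Z[5]=0
i=6: outside box; Z[6]=1 grow→box=[6,7)
i=7: outside box; Z[7]=4 grow→box=[7,11)
i=8: min(r-i=3, Z[1]=0)=0; Z[8]=0
i=9: min(r-i=2, Z[2]=0)=0; Z[9]=0
i=10: min(r-i=1, Z[3]=0)=0; Z[10]=0
i=11: outside box; Z[11]=0
i=12: outside box; Z[12]=0
i=13: outside box; Z[13]=4 grow→box=[13,17)
i=14: min(r-i=3, Z[1]=0)=0; Z[14]=0
i=15: min(r-i=2, Z[2]=0)=0; Z[15]=0
i=16: min(r-i=1, Z[3]=0)=0; Z[16]=0
i=17: outside box; Z[17]=1 grow→box=[17,18)
i=18: outside box; Z[18]=0
i=19: outside box; Z[19]=1 grow→box=[19,20)
i=20: outside box; Z[20]=1 grow→box=[20,21)
i=21: outside box; Z[21]=0
i=22: outside box; Z[22]=0
i=23: outside box; Z[23]=0
i=24: outside box; Z[24]=1 grow→box=[24,25)
i=25: outside box; Z[25]=0
i=26: outside box; Z[26]=1 grow→box=[26,27)
i=27: outside box; Z[27]=0
i=28: outside box; Z[28]=1 grow→box=[28,29)

[29, 0, 0, 0, 0, 0, 1, 4, 0, 0, 0, 0, 0, 4, 0, 0, 0, 1, 0, 1, 1, 0, 0, 0, 1, 0, 1, 0, 1]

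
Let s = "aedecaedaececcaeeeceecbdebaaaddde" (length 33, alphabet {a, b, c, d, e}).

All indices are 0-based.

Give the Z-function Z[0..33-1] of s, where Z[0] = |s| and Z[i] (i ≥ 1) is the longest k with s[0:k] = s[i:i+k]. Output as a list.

Z[0]=33
i=1: outside box; Z[1]=0
i=2: outside box; Z[2]=0
i=3: outside box; Z[3]=0
i=4: outside box; Z[4]=0
i=5: outside box; Z[5]=3 grow→box=[5,8)
i=6: min(r-i=2, Z[1]=0)=0; Z[6]=0
i=7: min(r-i=1, Z[2]=0)=0; Z[7]=0
i=8: outside box; Z[8]=2 grow→box=[8,10)
i=9: min(r-i=1, Z[1]=0)=0; Z[9]=0
i=10: outside box; Z[10]=0
i=11: outside box; Z[11]=0
i=12: outside box; Z[12]=0
i=13: outside box; Z[13]=0
i=14: outside box; Z[14]=2 grow→box=[14,16)
i=15: min(r-i=1, Z[1]=0)=0; Z[15]=0
i=16: outside box; Z[16]=0
i=17: outside box; Z[17]=0
i=18: outside box; Z[18]=0
i=19: outside box; Z[19]=0
i=20: outside box; Z[20]=0
i=21: outside box; Z[21]=0
i=22: outside box; Z[22]=0
i=23: outside box; Z[23]=0
i=24: outside box; Z[24]=0
i=25: outside box; Z[25]=0
i=26: outside box; Z[26]=1 grow→box=[26,27)
i=27: outside box; Z[27]=1 grow→box=[27,28)
i=28: outside box; Z[28]=1 grow→box=[28,29)
i=29: outside box; Z[29]=0
i=30: outside box; Z[30]=0
i=31: outside box; Z[31]=0
i=32: outside box; Z[32]=0

[33, 0, 0, 0, 0, 3, 0, 0, 2, 0, 0, 0, 0, 0, 2, 0, 0, 0, 0, 0, 0, 0, 0, 0, 0, 0, 1, 1, 1, 0, 0, 0, 0]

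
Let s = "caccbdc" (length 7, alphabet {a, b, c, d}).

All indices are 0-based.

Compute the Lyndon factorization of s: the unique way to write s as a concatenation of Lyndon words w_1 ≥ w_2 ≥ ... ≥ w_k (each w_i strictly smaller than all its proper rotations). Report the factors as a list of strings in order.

["c", "accbdc"]

emit factor 1: 'c' (i=0, period=1)
emit factor 2: 'accbdc' (i=1, period=6)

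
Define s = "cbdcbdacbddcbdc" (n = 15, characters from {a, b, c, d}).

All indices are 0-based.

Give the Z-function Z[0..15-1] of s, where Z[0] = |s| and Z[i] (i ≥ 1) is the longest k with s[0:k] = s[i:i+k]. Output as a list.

[15, 0, 0, 3, 0, 0, 0, 3, 0, 0, 0, 4, 0, 0, 1]

Z[0]=15
i=1: outside box; Z[1]=0
i=2: outside box; Z[2]=0
i=3: outside box; Z[3]=3 grow→box=[3,6)
i=4: min(r-i=2, Z[1]=0)=0; Z[4]=0
i=5: min(r-i=1, Z[2]=0)=0; Z[5]=0
i=6: outside box; Z[6]=0
i=7: outside box; Z[7]=3 grow→box=[7,10)
i=8: min(r-i=2, Z[1]=0)=0; Z[8]=0
i=9: min(r-i=1, Z[2]=0)=0; Z[9]=0
i=10: outside box; Z[10]=0
i=11: outside box; Z[11]=4 grow→box=[11,15)
i=12: min(r-i=3, Z[1]=0)=0; Z[12]=0
i=13: min(r-i=2, Z[2]=0)=0; Z[13]=0
i=14: min(r-i=1, Z[3]=3)=1; Z[14]=1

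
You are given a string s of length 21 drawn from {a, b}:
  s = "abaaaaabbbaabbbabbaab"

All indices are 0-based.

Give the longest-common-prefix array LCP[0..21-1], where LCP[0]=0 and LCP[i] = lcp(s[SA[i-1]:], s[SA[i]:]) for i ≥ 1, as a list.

[0, 4, 3, 2, 3, 6, 1, 2, 2, 3, 5, 0, 1, 3, 4, 2, 1, 5, 3, 2, 4]

rank→(start, suffix):
  0 → (2, 'aaaaabbbaabbbabbaab')
  1 → (3, 'aaaabbbaabbbabbaab')
  2 → (4, 'aaabbbaabbbabbaab')
  3 → (18, 'aab')
  4 → (5, 'aabbbaabbbabbaab')
  5 → (10, 'aabbbabbaab')
  6 → (19, 'ab')
  7 → (0, 'abaaaaabbbaabbbabbaab')
  8 → (15, 'abbaab')
  9 → (6, 'abbbaabbbabbaab')
  10 → (11, 'abbbabbaab')
  11 → (20, 'b')
  12 → (1, 'baaaaabbbaabbbabbaab')
  13 → (17, 'baab')
  14 → (9, 'baabbbabbaab')
  15 → (14, 'babbaab')
  16 → (16, 'bbaab')
  17 → (8, 'bbaabbbabbaab')
  18 → (13, 'bbabbaab')
  19 → (7, 'bbbaabbbabbaab')
  20 → (12, 'bbbabbaab')

SA = [2, 3, 4, 18, 5, 10, 19, 0, 15, 6, 11, 20, 1, 17, 9, 14, 16, 8, 13, 7, 12]
i: (SA[i-1],SA[i]) lcp shared
  1: (2,3) 4 'aaaa'
  2: (3,4) 3 'aaa'
  3: (4,18) 2 'aa'
  4: (18,5) 3 'aab'
  5: (5,10) 6 'aabbba'
  6: (10,19) 1 'a'
  7: (19,0) 2 'ab'
  8: (0,15) 2 'ab'
  9: (15,6) 3 'abb'
  10: (6,11) 5 'abbba'
  11: (11,20) 0 ''
  12: (20,1) 1 'b'
  13: (1,17) 3 'baa'
  14: (17,9) 4 'baab'
  15: (9,14) 2 'ba'
  16: (14,16) 1 'b'
  17: (16,8) 5 'bbaab'
  18: (8,13) 3 'bba'
  19: (13,7) 2 'bb'
  20: (7,12) 4 'bbba'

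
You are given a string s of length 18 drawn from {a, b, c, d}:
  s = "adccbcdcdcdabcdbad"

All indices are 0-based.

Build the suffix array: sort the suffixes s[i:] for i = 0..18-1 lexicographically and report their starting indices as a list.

[11, 16, 0, 15, 12, 4, 3, 2, 9, 13, 7, 5, 17, 10, 14, 1, 8, 6]

rank | idx | suffix
   0 |  11 | abcdbad
   1 |  16 | ad
   2 |   0 | adccbcdcdcdabcdbad
   3 |  15 | bad
   4 |  12 | bcdbad
   5 |   4 | bcdcdcdabcdbad
   6 |   3 | cbcdcdcdabcdbad
   7 |   2 | ccbcdcdcdabcdbad
   8 |   9 | cdabcdbad
   9 |  13 | cdbad
  10 |   7 | cdcdabcdbad
  11 |   5 | cdcdcdabcdbad
  12 |  17 | d
  13 |  10 | dabcdbad
  14 |  14 | dbad
  15 |   1 | dccbcdcdcdabcdbad
  16 |   8 | dcdabcdbad
  17 |   6 | dcdcdabcdbad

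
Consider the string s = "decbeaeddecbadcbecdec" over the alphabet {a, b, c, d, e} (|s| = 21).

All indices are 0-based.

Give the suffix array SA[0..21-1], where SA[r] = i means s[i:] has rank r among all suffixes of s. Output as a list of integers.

rank→(start, suffix):
  0 → (12, 'adcbecdec')
  1 → (5, 'aeddecbadcbecdec')
  2 → (11, 'badcbecdec')
  3 → (3, 'beaeddecbadcbecdec')
  4 → (15, 'becdec')
  5 → (20, 'c')
  6 → (10, 'cbadcbecdec')
  7 → (2, 'cbeaeddecbadcbecdec')
  8 → (14, 'cbecdec')
  9 → (17, 'cdec')
  10 → (13, 'dcbecdec')
  11 → (7, 'ddecbadcbecdec')
  12 → (18, 'dec')
  13 → (8, 'decbadcbecdec')
  14 → (0, 'decbeaeddecbadcbecdec')
  15 → (4, 'eaeddecbadcbecdec')
  16 → (19, 'ec')
  17 → (9, 'ecbadcbecdec')
  18 → (1, 'ecbeaeddecbadcbecdec')
  19 → (16, 'ecdec')
  20 → (6, 'eddecbadcbecdec')

[12, 5, 11, 3, 15, 20, 10, 2, 14, 17, 13, 7, 18, 8, 0, 4, 19, 9, 1, 16, 6]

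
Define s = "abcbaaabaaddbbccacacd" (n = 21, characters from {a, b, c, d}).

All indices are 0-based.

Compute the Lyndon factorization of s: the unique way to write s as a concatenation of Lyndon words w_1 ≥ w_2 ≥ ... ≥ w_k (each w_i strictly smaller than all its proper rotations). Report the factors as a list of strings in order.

["abcb", "aaabaaddbbccacacd"]

emit factor 1: 'abcb' (i=0, period=4)
emit factor 2: 'aaabaaddbbccacacd' (i=4, period=17)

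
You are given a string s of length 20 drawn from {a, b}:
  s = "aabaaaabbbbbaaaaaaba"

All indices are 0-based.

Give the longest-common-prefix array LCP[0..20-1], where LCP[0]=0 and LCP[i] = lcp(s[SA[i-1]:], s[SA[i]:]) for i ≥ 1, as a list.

[0, 1, 5, 4, 5, 3, 4, 2, 4, 3, 1, 3, 2, 0, 2, 5, 1, 2, 3, 4]

sorted suffixes:
  #0 SA[0]=19  'a'
  #1 SA[1]=12  'aaaaaaba'
  #2 SA[2]=13  'aaaaaba'
  #3 SA[3]=14  'aaaaba'
  #4 SA[4]=3  'aaaabbbbbaaaaaaba'
  #5 SA[5]=15  'aaaba'
  #6 SA[6]=4  'aaabbbbbaaaaaaba'
  #7 SA[7]=16  'aaba'
  #8 SA[8]=0  'aabaaaabbbbbaaaaaaba'
  #9 SA[9]=5  'aabbbbbaaaaaaba'
  #10 SA[10]=17  'aba'
  #11 SA[11]=1  'abaaaabbbbbaaaaaaba'
  #12 SA[12]=6  'abbbbbaaaaaaba'
  #13 SA[13]=18  'ba'
  #14 SA[14]=11  'baaaaaaba'
  #15 SA[15]=2  'baaaabbbbbaaaaaaba'
  #16 SA[16]=10  'bbaaaaaaba'
  #17 SA[17]=9  'bbbaaaaaaba'
  #18 SA[18]=8  'bbbbaaaaaaba'
  #19 SA[19]=7  'bbbbbaaaaaaba'

SA = [19, 12, 13, 14, 3, 15, 4, 16, 0, 5, 17, 1, 6, 18, 11, 2, 10, 9, 8, 7]
i: (SA[i-1],SA[i]) lcp shared
  1: (19,12) 1 'a'
  2: (12,13) 5 'aaaaa'
  3: (13,14) 4 'aaaa'
  4: (14,3) 5 'aaaab'
  5: (3,15) 3 'aaa'
  6: (15,4) 4 'aaab'
  7: (4,16) 2 'aa'
  8: (16,0) 4 'aaba'
  9: (0,5) 3 'aab'
  10: (5,17) 1 'a'
  11: (17,1) 3 'aba'
  12: (1,6) 2 'ab'
  13: (6,18) 0 ''
  14: (18,11) 2 'ba'
  15: (11,2) 5 'baaaa'
  16: (2,10) 1 'b'
  17: (10,9) 2 'bb'
  18: (9,8) 3 'bbb'
  19: (8,7) 4 'bbbb'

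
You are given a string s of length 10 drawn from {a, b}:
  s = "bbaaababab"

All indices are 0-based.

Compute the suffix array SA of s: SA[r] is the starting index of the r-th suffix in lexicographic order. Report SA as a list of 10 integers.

[2, 3, 8, 6, 4, 9, 1, 7, 5, 0]

rank→(start, suffix):
  0 → (2, 'aaababab')
  1 → (3, 'aababab')
  2 → (8, 'ab')
  3 → (6, 'abab')
  4 → (4, 'ababab')
  5 → (9, 'b')
  6 → (1, 'baaababab')
  7 → (7, 'bab')
  8 → (5, 'babab')
  9 → (0, 'bbaaababab')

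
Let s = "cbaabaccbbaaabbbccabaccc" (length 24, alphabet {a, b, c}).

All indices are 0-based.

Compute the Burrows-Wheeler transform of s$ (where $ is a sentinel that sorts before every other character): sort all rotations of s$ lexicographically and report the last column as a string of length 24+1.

rank  rotation                   last
    0  $cbaabaccbbaaabbbccabaccc  c
    1  aaabbbccabaccc$cbaabaccbb  b
    2  aabaccbbaaabbbccabaccc$cb  b
    3  aabbbccabaccc$cbaabaccbba  a
    4  abaccbbaaabbbccabaccc$cba  a
    5  abaccc$cbaabaccbbaaabbbcc  c
    6  abbbccabaccc$cbaabaccbbaa  a
    7  accbbaaabbbccabaccc$cbaab  b
    8  accc$cbaabaccbbaaabbbccab  b
    9  baaabbbccabaccc$cbaabaccb  b
   10  baabaccbbaaabbbccabaccc$c  c
   11  baccbbaaabbbccabaccc$cbaa  a
   12  baccc$cbaabaccbbaaabbbcca  a
   13  bbaaabbbccabaccc$cbaabacc  c
   14  bbbccabaccc$cbaabaccbbaaa  a
   15  bbccabaccc$cbaabaccbbaaab  b
   16  bccabaccc$cbaabaccbbaaabb  b
   17  c$cbaabaccbbaaabbbccabacc  c
   18  cabaccc$cbaabaccbbaaabbbc  c
   19  cbaabaccbbaaabbbccabaccc$  $
   20  cbbaaabbbccabaccc$cbaabac  c
   21  cc$cbaabaccbbaaabbbccabac  c
   22  ccabaccc$cbaabaccbbaaabbb  b
   23  ccbbaaabbbccabaccc$cbaaba  a
   24  ccc$cbaabaccbbaaabbbccaba  a

cbbaacabbbcaacabbcc$ccbaa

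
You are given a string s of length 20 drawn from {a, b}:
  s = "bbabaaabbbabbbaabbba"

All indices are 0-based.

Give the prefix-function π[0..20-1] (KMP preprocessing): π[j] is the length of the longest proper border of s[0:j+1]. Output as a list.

π[0] = 0
j=1 s[j]='b': π[1]=1 (border 'b')
j=2 s[j]='a': k: 1→0; π[2]=0 (border '')
j=3 s[j]='b': π[3]=1 (border 'b')
j=4 s[j]='a': k: 1→0; π[4]=0 (border '')
j=5 s[j]='a': π[5]=0 (border '')
j=6 s[j]='a': π[6]=0 (border '')
j=7 s[j]='b': π[7]=1 (border 'b')
j=8 s[j]='b': π[8]=2 (border 'bb')
j=9 s[j]='b': k: 2→1; π[9]=2 (border 'bb')
j=10 s[j]='a': π[10]=3 (border 'bba')
j=11 s[j]='b': π[11]=4 (border 'bbab')
j=12 s[j]='b': k: 4→1; π[12]=2 (border 'bb')
j=13 s[j]='b': k: 2→1; π[13]=2 (border 'bb')
j=14 s[j]='a': π[14]=3 (border 'bba')
j=15 s[j]='a': k: 3→0; π[15]=0 (border '')
j=16 s[j]='b': π[16]=1 (border 'b')
j=17 s[j]='b': π[17]=2 (border 'bb')
j=18 s[j]='b': k: 2→1; π[18]=2 (border 'bb')
j=19 s[j]='a': π[19]=3 (border 'bba')

[0, 1, 0, 1, 0, 0, 0, 1, 2, 2, 3, 4, 2, 2, 3, 0, 1, 2, 2, 3]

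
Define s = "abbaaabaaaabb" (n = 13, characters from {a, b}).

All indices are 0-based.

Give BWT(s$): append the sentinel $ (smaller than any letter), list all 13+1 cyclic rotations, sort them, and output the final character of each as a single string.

bbbaaaaa$babaa

rank  rotation        last
    0  $abbaaabaaaabb  b
    1  aaaabb$abbaaab  b
    2  aaabaaaabb$abb  b
    3  aaabb$abbaaaba  a
    4  aabaaaabb$abba  a
    5  aabb$abbaaabaa  a
    6  abaaaabb$abbaa  a
    7  abb$abbaaabaaa  a
    8  abbaaabaaaabb$  $
    9  b$abbaaabaaaab  b
   10  baaaabb$abbaaa  a
   11  baaabaaaabb$ab  b
   12  bb$abbaaabaaaa  a
   13  bbaaabaaaabb$a  a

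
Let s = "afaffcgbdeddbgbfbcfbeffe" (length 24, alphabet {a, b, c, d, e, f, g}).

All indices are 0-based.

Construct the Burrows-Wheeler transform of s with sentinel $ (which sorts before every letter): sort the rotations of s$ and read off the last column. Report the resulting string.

e$ffgfgdbfdebfdbabcffaecb

rank  rotation                   last
    0  $afaffcgbdeddbgbfbcfbeffe  e
    1  afaffcgbdeddbgbfbcfbeffe$  $
    2  affcgbdeddbgbfbcfbeffe$af  f
    3  bcfbeffe$afaffcgbdeddbgbf  f
    4  bdeddbgbfbcfbeffe$afaffcg  g
    5  beffe$afaffcgbdeddbgbfbcf  f
    6  bfbcfbeffe$afaffcgbdeddbg  g
    7  bgbfbcfbeffe$afaffcgbdedd  d
    8  cfbeffe$afaffcgbdeddbgbfb  b
    9  cgbdeddbgbfbcfbeffe$afaff  f
   10  dbgbfbcfbeffe$afaffcgbded  d
   11  ddbgbfbcfbeffe$afaffcgbde  e
   12  deddbgbfbcfbeffe$afaffcgb  b
   13  e$afaffcgbdeddbgbfbcfbeff  f
   14  eddbgbfbcfbeffe$afaffcgbd  d
   15  effe$afaffcgbdeddbgbfbcfb  b
   16  faffcgbdeddbgbfbcfbeffe$a  a
   17  fbcfbeffe$afaffcgbdeddbgb  b
   18  fbeffe$afaffcgbdeddbgbfbc  c
   19  fcgbdeddbgbfbcfbeffe$afaf  f
   20  fe$afaffcgbdeddbgbfbcfbef  f
   21  ffcgbdeddbgbfbcfbeffe$afa  a
   22  ffe$afaffcgbdeddbgbfbcfbe  e
   23  gbdeddbgbfbcfbeffe$afaffc  c
   24  gbfbcfbeffe$afaffcgbdeddb  b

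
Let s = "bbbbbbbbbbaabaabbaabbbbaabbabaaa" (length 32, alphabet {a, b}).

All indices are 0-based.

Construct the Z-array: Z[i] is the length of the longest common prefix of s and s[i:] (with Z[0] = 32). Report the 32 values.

[32, 9, 8, 7, 6, 5, 4, 3, 2, 1, 0, 0, 1, 0, 0, 2, 1, 0, 0, 4, 3, 2, 1, 0, 0, 2, 1, 0, 1, 0, 0, 0]

Z[0]=32
i=1: outside box; Z[1]=9 scan→box=[1,10)
i=2: min(r-i=8, Z[1]=9)=8; Z[2]=8
i=3: min(r-i=7, Z[2]=8)=7; Z[3]=7
i=4: min(r-i=6, Z[3]=7)=6; Z[4]=6
i=5: min(r-i=5, Z[4]=6)=5; Z[5]=5
i=6: min(r-i=4, Z[5]=5)=4; Z[6]=4
i=7: min(r-i=3, Z[6]=4)=3; Z[7]=3
i=8: min(r-i=2, Z[7]=3)=2; Z[8]=2
i=9: min(r-i=1, Z[8]=2)=1; Z[9]=1
i=10: outside box; Z[10]=0
i=11: outside box; Z[11]=0
i=12: outside box; Z[12]=1 scan→box=[12,13)
i=13: outside box; Z[13]=0
i=14: outside box; Z[14]=0
i=15: outside box; Z[15]=2 scan→box=[15,17)
i=16: min(r-i=1, Z[1]=9)=1; Z[16]=1
i=17: outside box; Z[17]=0
i=18: outside box; Z[18]=0
i=19: outside box; Z[19]=4 scan→box=[19,23)
i=20: min(r-i=3, Z[1]=9)=3; Z[20]=3
i=21: min(r-i=2, Z[2]=8)=2; Z[21]=2
i=22: min(r-i=1, Z[3]=7)=1; Z[22]=1
i=23: outside box; Z[23]=0
i=24: outside box; Z[24]=0
i=25: outside box; Z[25]=2 scan→box=[25,27)
i=26: min(r-i=1, Z[1]=9)=1; Z[26]=1
i=27: outside box; Z[27]=0
i=28: outside box; Z[28]=1 scan→box=[28,29)
i=29: outside box; Z[29]=0
i=30: outside box; Z[30]=0
i=31: outside box; Z[31]=0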